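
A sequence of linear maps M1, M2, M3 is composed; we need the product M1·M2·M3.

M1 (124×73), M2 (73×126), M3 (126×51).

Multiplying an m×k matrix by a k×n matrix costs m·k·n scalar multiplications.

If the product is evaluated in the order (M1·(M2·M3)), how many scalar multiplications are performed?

(M2·M3): 73×126 by 126×51 → 73×51, cost 73·126·51 = 469098
(M1·(M2·M3)): 124×73 by 73×51 → 124×51, cost 124·73·51 = 461652; cumulative 930750
Total: 930750 scalar multiplications.

930750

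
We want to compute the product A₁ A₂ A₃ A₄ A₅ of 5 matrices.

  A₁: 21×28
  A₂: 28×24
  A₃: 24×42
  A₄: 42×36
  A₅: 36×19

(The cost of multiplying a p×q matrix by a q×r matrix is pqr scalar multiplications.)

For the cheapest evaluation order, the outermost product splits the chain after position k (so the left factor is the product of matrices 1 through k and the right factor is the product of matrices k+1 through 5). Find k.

2

Adjacent pairs: A₁A₂ = 21·28·24 = 14112; A₂A₃ = 28·24·42 = 28224; A₃A₄ = 24·42·36 = 36288; A₄A₅ = 42·36·19 = 28728.
Length 3: A₁..A₃: k=1: 0+28224+21·28·42=52920; k=2: 14112+0+21·24·42=35280 → min 35280 | A₂..A₄: k=2: 0+36288+28·24·36=60480; k=3: 28224+0+28·42·36=70560 → min 60480 | A₃..A₅: k=3: 0+28728+24·42·19=47880; k=4: 36288+0+24·36·19=52704 → min 47880.
Length 4: A₁..A₄: k=1: 0+60480+21·28·36=81648; k=2: 14112+36288+21·24·36=68544; k=3: 35280+0+21·42·36=67032 → min 67032 | A₂..A₅: k=2: 0+47880+28·24·19=60648; k=3: 28224+28728+28·42·19=79296; k=4: 60480+0+28·36·19=79632 → min 60648.
Top-level splits: k=1: (A₁..A₁)·(A₂..A₅) → 0+60648+21·28·19 = 71820; k=2: (A₁..A₂)·(A₃..A₅) → 14112+47880+21·24·19 = 71568; k=3: (A₁..A₃)·(A₄..A₅) → 35280+28728+21·42·19 = 80766; k=4: (A₁..A₄)·(A₅..A₅) → 67032+0+21·36·19 = 81396.
Best split is after A₂, i.e. k = 2.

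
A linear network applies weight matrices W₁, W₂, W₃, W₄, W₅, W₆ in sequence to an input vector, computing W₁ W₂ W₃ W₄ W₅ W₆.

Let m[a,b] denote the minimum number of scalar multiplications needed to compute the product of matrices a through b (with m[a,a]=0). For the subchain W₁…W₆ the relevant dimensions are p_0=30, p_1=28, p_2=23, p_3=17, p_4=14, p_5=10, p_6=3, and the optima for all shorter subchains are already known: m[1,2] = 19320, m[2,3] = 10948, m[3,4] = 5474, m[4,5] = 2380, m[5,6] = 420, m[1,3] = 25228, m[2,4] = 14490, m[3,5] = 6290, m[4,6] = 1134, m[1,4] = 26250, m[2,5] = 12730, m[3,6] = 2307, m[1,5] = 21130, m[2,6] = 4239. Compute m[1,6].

m[1,6] = min over k∈[1,5] of m[1,k]+m[k+1,6]+p_{0}·p_k·p_{6}.
k=1: 0 + 4239 + 30·28·3 = 6759; k=2: 19320 + 2307 + 30·23·3 = 23697; k=3: 25228 + 1134 + 30·17·3 = 27892; k=4: 26250 + 420 + 30·14·3 = 27930; k=5: 21130 + 0 + 30·10·3 = 22030.
Minimum: 6759 at k=1.

6759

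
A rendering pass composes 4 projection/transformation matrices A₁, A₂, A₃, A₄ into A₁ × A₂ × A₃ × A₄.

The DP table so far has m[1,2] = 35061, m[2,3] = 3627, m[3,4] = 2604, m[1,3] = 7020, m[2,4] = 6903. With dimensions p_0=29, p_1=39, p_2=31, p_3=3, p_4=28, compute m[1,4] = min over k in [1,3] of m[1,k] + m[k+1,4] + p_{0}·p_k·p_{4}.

9456

m[1,4] = min over k∈[1,3] of m[1,k]+m[k+1,4]+p_{0}·p_k·p_{4}.
k=1: 0 + 6903 + 29·39·28 = 38571; k=2: 35061 + 2604 + 29·31·28 = 62837; k=3: 7020 + 0 + 29·3·28 = 9456.
Minimum: 9456 at k=3.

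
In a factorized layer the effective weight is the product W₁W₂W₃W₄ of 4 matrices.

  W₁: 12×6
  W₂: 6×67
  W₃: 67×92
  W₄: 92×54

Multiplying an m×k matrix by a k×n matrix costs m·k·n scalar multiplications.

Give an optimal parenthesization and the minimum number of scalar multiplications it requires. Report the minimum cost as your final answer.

70680

Adjacent pairs: W₁W₂ = 12·6·67 = 4824; W₂W₃ = 6·67·92 = 36984; W₃W₄ = 67·92·54 = 332856.
Length 3: W₁..W₃: k=1: 0+36984+12·6·92=43608; k=2: 4824+0+12·67·92=78792 → min 43608 | W₂..W₄: k=2: 0+332856+6·67·54=354564; k=3: 36984+0+6·92·54=66792 → min 66792.
Length 4: W₁..W₄: k=1: 0+66792+12·6·54=70680; k=2: 4824+332856+12·67·54=381096; k=3: 43608+0+12·92·54=103224 → min 70680.
Optimal parenthesization: (W₁((W₂W₃)W₄)) with cost 70680.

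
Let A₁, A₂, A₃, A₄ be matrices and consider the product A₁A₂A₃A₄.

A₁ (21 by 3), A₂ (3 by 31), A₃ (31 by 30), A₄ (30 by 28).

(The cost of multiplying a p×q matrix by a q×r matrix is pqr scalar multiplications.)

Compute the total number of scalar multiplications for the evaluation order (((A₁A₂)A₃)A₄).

(A₁A₂): 21×3 by 3×31 → 21×31, cost 21·3·31 = 1953
((A₁A₂)A₃): 21×31 by 31×30 → 21×30, cost 21·31·30 = 19530; cumulative 21483
(((A₁A₂)A₃)A₄): 21×30 by 30×28 → 21×28, cost 21·30·28 = 17640; cumulative 39123
Total: 39123 scalar multiplications.

39123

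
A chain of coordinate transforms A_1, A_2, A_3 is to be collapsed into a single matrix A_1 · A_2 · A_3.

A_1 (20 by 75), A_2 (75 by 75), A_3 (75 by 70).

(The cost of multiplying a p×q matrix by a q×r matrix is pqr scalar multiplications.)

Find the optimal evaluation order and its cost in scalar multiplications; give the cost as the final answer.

(A_1 · (A_2 · A_3)): cost 498750.
((A_1 · A_2) · A_3): cost 217500.
Optimal: ((A_1 · A_2) · A_3) with cost 217500.

217500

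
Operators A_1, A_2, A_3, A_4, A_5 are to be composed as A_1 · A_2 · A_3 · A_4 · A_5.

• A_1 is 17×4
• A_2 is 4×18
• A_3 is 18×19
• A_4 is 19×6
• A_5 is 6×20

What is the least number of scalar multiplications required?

3664

Adjacent pairs: A_1A_2 = 17·4·18 = 1224; A_2A_3 = 4·18·19 = 1368; A_3A_4 = 18·19·6 = 2052; A_4A_5 = 19·6·20 = 2280.
Length 3: A_1..A_3: k=1: 0+1368+17·4·19=2660; k=2: 1224+0+17·18·19=7038 → min 2660 | A_2..A_4: k=2: 0+2052+4·18·6=2484; k=3: 1368+0+4·19·6=1824 → min 1824 | A_3..A_5: k=3: 0+2280+18·19·20=9120; k=4: 2052+0+18·6·20=4212 → min 4212.
Length 4: A_1..A_4: k=1: 0+1824+17·4·6=2232; k=2: 1224+2052+17·18·6=5112; k=3: 2660+0+17·19·6=4598 → min 2232 | A_2..A_5: k=2: 0+4212+4·18·20=5652; k=3: 1368+2280+4·19·20=5168; k=4: 1824+0+4·6·20=2304 → min 2304.
Length 5: A_1..A_5: k=1: 0+2304+17·4·20=3664; k=2: 1224+4212+17·18·20=11556; k=3: 2660+2280+17·19·20=11400; k=4: 2232+0+17·6·20=4272 → min 3664.
Optimal order: (A_1 · (((A_2 · A_3) · A_4) · A_5)) with cost 3664.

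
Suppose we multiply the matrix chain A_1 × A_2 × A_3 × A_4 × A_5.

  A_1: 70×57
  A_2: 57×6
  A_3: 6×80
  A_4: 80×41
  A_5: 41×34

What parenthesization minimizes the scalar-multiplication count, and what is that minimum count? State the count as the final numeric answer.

Adjacent pairs: A_1A_2 = 70·57·6 = 23940; A_2A_3 = 57·6·80 = 27360; A_3A_4 = 6·80·41 = 19680; A_4A_5 = 80·41·34 = 111520.
Length 3: A_1..A_3: k=1: 0+27360+70·57·80=346560; k=2: 23940+0+70·6·80=57540 → min 57540 | A_2..A_4: k=2: 0+19680+57·6·41=33702; k=3: 27360+0+57·80·41=214320 → min 33702 | A_3..A_5: k=3: 0+111520+6·80·34=127840; k=4: 19680+0+6·41·34=28044 → min 28044.
Length 4: A_1..A_4: k=1: 0+33702+70·57·41=197292; k=2: 23940+19680+70·6·41=60840; k=3: 57540+0+70·80·41=287140 → min 60840 | A_2..A_5: k=2: 0+28044+57·6·34=39672; k=3: 27360+111520+57·80·34=293920; k=4: 33702+0+57·41·34=113160 → min 39672.
Length 5: A_1..A_5: k=1: 0+39672+70·57·34=175332; k=2: 23940+28044+70·6·34=66264; k=3: 57540+111520+70·80·34=359460; k=4: 60840+0+70·41·34=158420 → min 66264.
Optimal parenthesization: ((A_1 × A_2) × ((A_3 × A_4) × A_5)) with cost 66264.

66264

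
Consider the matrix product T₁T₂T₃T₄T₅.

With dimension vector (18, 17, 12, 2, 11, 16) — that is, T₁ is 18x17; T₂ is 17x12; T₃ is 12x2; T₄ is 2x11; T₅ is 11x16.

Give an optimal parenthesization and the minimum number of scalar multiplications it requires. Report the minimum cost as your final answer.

1948

Adjacent pairs: T₁T₂ = 18·17·12 = 3672; T₂T₃ = 17·12·2 = 408; T₃T₄ = 12·2·11 = 264; T₄T₅ = 2·11·16 = 352.
Length 3: T₁..T₃: k=1: 0+408+18·17·2=1020; k=2: 3672+0+18·12·2=4104 → min 1020 | T₂..T₄: k=2: 0+264+17·12·11=2508; k=3: 408+0+17·2·11=782 → min 782 | T₃..T₅: k=3: 0+352+12·2·16=736; k=4: 264+0+12·11·16=2376 → min 736.
Length 4: T₁..T₄: k=1: 0+782+18·17·11=4148; k=2: 3672+264+18·12·11=6312; k=3: 1020+0+18·2·11=1416 → min 1416 | T₂..T₅: k=2: 0+736+17·12·16=4000; k=3: 408+352+17·2·16=1304; k=4: 782+0+17·11·16=3774 → min 1304.
Length 5: T₁..T₅: k=1: 0+1304+18·17·16=6200; k=2: 3672+736+18·12·16=7864; k=3: 1020+352+18·2·16=1948; k=4: 1416+0+18·11·16=4584 → min 1948.
Optimal parenthesization: ((T₁(T₂T₃))(T₄T₅)) with cost 1948.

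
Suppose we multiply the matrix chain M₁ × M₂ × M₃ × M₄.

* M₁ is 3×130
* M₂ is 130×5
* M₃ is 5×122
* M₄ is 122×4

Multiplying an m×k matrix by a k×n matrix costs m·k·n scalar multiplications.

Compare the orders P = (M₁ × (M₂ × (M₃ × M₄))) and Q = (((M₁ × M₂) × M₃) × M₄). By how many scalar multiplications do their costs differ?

1356

Order P = (M₁ × (M₂ × (M₃ × M₄))): (M₃ × M₄): 5×122 by 122×4 → 5×4, cost 5·122·4 = 2440; (M₂ × (M₃ × M₄)): 130×5 by 5×4 → 130×4, cost 130·5·4 = 2600; cumulative 5040; (M₁ × (M₂ × (M₃ × M₄))): 3×130 by 130×4 → 3×4, cost 3·130·4 = 1560; cumulative 6600. Total 6600.
Order Q = (((M₁ × M₂) × M₃) × M₄): (M₁ × M₂): 3×130 by 130×5 → 3×5, cost 3·130·5 = 1950; ((M₁ × M₂) × M₃): 3×5 by 5×122 → 3×122, cost 3·5·122 = 1830; cumulative 3780; (((M₁ × M₂) × M₃) × M₄): 3×122 by 122×4 → 3×4, cost 3·122·4 = 1464; cumulative 5244. Total 5244.
Difference: |6600 − 5244| = 1356.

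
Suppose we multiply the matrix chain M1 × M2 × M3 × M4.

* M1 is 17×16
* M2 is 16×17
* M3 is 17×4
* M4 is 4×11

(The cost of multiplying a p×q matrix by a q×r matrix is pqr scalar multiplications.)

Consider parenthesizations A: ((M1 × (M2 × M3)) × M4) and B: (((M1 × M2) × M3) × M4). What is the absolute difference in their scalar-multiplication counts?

3604

Order A = ((M1 × (M2 × M3)) × M4): (M2 × M3): 16×17 by 17×4 → 16×4, cost 16·17·4 = 1088; (M1 × (M2 × M3)): 17×16 by 16×4 → 17×4, cost 17·16·4 = 1088; cumulative 2176; ((M1 × (M2 × M3)) × M4): 17×4 by 4×11 → 17×11, cost 17·4·11 = 748; cumulative 2924. Total 2924.
Order B = (((M1 × M2) × M3) × M4): (M1 × M2): 17×16 by 16×17 → 17×17, cost 17·16·17 = 4624; ((M1 × M2) × M3): 17×17 by 17×4 → 17×4, cost 17·17·4 = 1156; cumulative 5780; (((M1 × M2) × M3) × M4): 17×4 by 4×11 → 17×11, cost 17·4·11 = 748; cumulative 6528. Total 6528.
Difference: |2924 − 6528| = 3604.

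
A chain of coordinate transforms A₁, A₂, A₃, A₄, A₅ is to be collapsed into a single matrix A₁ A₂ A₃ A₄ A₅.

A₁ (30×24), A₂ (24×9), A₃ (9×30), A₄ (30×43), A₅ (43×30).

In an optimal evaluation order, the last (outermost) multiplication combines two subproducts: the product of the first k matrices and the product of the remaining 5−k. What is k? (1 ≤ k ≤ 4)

Adjacent pairs: A₁A₂ = 30·24·9 = 6480; A₂A₃ = 24·9·30 = 6480; A₃A₄ = 9·30·43 = 11610; A₄A₅ = 30·43·30 = 38700.
Length 3: A₁..A₃: k=1: 0+6480+30·24·30=28080; k=2: 6480+0+30·9·30=14580 → min 14580 | A₂..A₄: k=2: 0+11610+24·9·43=20898; k=3: 6480+0+24·30·43=37440 → min 20898 | A₃..A₅: k=3: 0+38700+9·30·30=46800; k=4: 11610+0+9·43·30=23220 → min 23220.
Length 4: A₁..A₄: k=1: 0+20898+30·24·43=51858; k=2: 6480+11610+30·9·43=29700; k=3: 14580+0+30·30·43=53280 → min 29700 | A₂..A₅: k=2: 0+23220+24·9·30=29700; k=3: 6480+38700+24·30·30=66780; k=4: 20898+0+24·43·30=51858 → min 29700.
Top-level splits: k=1: (A₁..A₁)·(A₂..A₅) → 0+29700+30·24·30 = 51300; k=2: (A₁..A₂)·(A₃..A₅) → 6480+23220+30·9·30 = 37800; k=3: (A₁..A₃)·(A₄..A₅) → 14580+38700+30·30·30 = 80280; k=4: (A₁..A₄)·(A₅..A₅) → 29700+0+30·43·30 = 68400.
Best split is after A₂, i.e. k = 2.

2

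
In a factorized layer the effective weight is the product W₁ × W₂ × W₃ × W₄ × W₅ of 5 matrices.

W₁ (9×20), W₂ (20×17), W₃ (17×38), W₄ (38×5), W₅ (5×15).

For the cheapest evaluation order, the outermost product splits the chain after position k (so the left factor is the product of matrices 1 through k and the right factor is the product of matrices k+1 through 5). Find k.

4

Adjacent pairs: W₁W₂ = 9·20·17 = 3060; W₂W₃ = 20·17·38 = 12920; W₃W₄ = 17·38·5 = 3230; W₄W₅ = 38·5·15 = 2850.
Length 3: W₁..W₃: k=1: 0+12920+9·20·38=19760; k=2: 3060+0+9·17·38=8874 → min 8874 | W₂..W₄: k=2: 0+3230+20·17·5=4930; k=3: 12920+0+20·38·5=16720 → min 4930 | W₃..W₅: k=3: 0+2850+17·38·15=12540; k=4: 3230+0+17·5·15=4505 → min 4505.
Length 4: W₁..W₄: k=1: 0+4930+9·20·5=5830; k=2: 3060+3230+9·17·5=7055; k=3: 8874+0+9·38·5=10584 → min 5830 | W₂..W₅: k=2: 0+4505+20·17·15=9605; k=3: 12920+2850+20·38·15=27170; k=4: 4930+0+20·5·15=6430 → min 6430.
Top-level splits: k=1: (W₁..W₁)·(W₂..W₅) → 0+6430+9·20·15 = 9130; k=2: (W₁..W₂)·(W₃..W₅) → 3060+4505+9·17·15 = 9860; k=3: (W₁..W₃)·(W₄..W₅) → 8874+2850+9·38·15 = 16854; k=4: (W₁..W₄)·(W₅..W₅) → 5830+0+9·5·15 = 6505.
Best split is after W₄, i.e. k = 4.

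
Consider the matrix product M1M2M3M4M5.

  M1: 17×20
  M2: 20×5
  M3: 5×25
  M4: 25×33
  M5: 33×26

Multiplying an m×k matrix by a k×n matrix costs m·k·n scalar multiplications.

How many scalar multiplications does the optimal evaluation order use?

12325

Adjacent pairs: M1M2 = 17·20·5 = 1700; M2M3 = 20·5·25 = 2500; M3M4 = 5·25·33 = 4125; M4M5 = 25·33·26 = 21450.
Length 3: M1..M3: k=1: 0+2500+17·20·25=11000; k=2: 1700+0+17·5·25=3825 → min 3825 | M2..M4: k=2: 0+4125+20·5·33=7425; k=3: 2500+0+20·25·33=19000 → min 7425 | M3..M5: k=3: 0+21450+5·25·26=24700; k=4: 4125+0+5·33·26=8415 → min 8415.
Length 4: M1..M4: k=1: 0+7425+17·20·33=18645; k=2: 1700+4125+17·5·33=8630; k=3: 3825+0+17·25·33=17850 → min 8630 | M2..M5: k=2: 0+8415+20·5·26=11015; k=3: 2500+21450+20·25·26=36950; k=4: 7425+0+20·33·26=24585 → min 11015.
Length 5: M1..M5: k=1: 0+11015+17·20·26=19855; k=2: 1700+8415+17·5·26=12325; k=3: 3825+21450+17·25·26=36325; k=4: 8630+0+17·33·26=23216 → min 12325.
Optimal order: ((M1M2)((M3M4)M5)) with cost 12325.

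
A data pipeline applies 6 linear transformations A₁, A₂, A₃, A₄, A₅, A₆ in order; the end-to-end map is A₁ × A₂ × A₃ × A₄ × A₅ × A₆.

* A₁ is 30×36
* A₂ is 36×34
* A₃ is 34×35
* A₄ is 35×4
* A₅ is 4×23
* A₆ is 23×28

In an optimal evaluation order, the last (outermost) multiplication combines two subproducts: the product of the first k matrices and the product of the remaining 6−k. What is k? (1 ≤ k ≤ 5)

4

Adjacent pairs: A₁A₂ = 30·36·34 = 36720; A₂A₃ = 36·34·35 = 42840; A₃A₄ = 34·35·4 = 4760; A₄A₅ = 35·4·23 = 3220; A₅A₆ = 4·23·28 = 2576.
Length 3: A₁..A₃: k=1: 0+42840+30·36·35=80640; k=2: 36720+0+30·34·35=72420 → min 72420 | A₂..A₄: k=2: 0+4760+36·34·4=9656; k=3: 42840+0+36·35·4=47880 → min 9656 | A₃..A₅: k=3: 0+3220+34·35·23=30590; k=4: 4760+0+34·4·23=7888 → min 7888 | A₄..A₆: k=4: 0+2576+35·4·28=6496; k=5: 3220+0+35·23·28=25760 → min 6496.
Length 4: A₁..A₄: k=1: 0+9656+30·36·4=13976; k=2: 36720+4760+30·34·4=45560; k=3: 72420+0+30·35·4=76620 → min 13976 | A₂..A₅: k=2: 0+7888+36·34·23=36040; k=3: 42840+3220+36·35·23=75040; k=4: 9656+0+36·4·23=12968 → min 12968 | A₃..A₆: k=3: 0+6496+34·35·28=39816; k=4: 4760+2576+34·4·28=11144; k=5: 7888+0+34·23·28=29784 → min 11144.
Length 5: A₁..A₅: k=1: 0+12968+30·36·23=37808; k=2: 36720+7888+30·34·23=68068; k=3: 72420+3220+30·35·23=99790; k=4: 13976+0+30·4·23=16736 → min 16736 | A₂..A₆: k=2: 0+11144+36·34·28=45416; k=3: 42840+6496+36·35·28=84616; k=4: 9656+2576+36·4·28=16264; k=5: 12968+0+36·23·28=36152 → min 16264.
Top-level splits: k=1: (A₁..A₁)·(A₂..A₆) → 0+16264+30·36·28 = 46504; k=2: (A₁..A₂)·(A₃..A₆) → 36720+11144+30·34·28 = 76424; k=3: (A₁..A₃)·(A₄..A₆) → 72420+6496+30·35·28 = 108316; k=4: (A₁..A₄)·(A₅..A₆) → 13976+2576+30·4·28 = 19912; k=5: (A₁..A₅)·(A₆..A₆) → 16736+0+30·23·28 = 36056.
Best split is after A₄, i.e. k = 4.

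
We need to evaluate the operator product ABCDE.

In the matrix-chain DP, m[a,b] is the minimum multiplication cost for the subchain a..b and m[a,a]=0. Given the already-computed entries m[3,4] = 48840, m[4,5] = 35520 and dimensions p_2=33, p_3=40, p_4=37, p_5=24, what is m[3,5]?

m[3,5] = min over k∈[3,4] of m[3,k]+m[k+1,5]+p_{2}·p_k·p_{5}.
k=3: 0 + 35520 + 33·40·24 = 67200; k=4: 48840 + 0 + 33·37·24 = 78144.
Minimum: 67200 at k=3.

67200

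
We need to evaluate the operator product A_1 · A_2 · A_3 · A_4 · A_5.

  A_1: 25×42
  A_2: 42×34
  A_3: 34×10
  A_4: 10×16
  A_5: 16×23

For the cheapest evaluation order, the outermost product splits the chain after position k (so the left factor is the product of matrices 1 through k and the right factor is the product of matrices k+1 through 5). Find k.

Adjacent pairs: A_1A_2 = 25·42·34 = 35700; A_2A_3 = 42·34·10 = 14280; A_3A_4 = 34·10·16 = 5440; A_4A_5 = 10·16·23 = 3680.
Length 3: A_1..A_3: k=1: 0+14280+25·42·10=24780; k=2: 35700+0+25·34·10=44200 → min 24780 | A_2..A_4: k=2: 0+5440+42·34·16=28288; k=3: 14280+0+42·10·16=21000 → min 21000 | A_3..A_5: k=3: 0+3680+34·10·23=11500; k=4: 5440+0+34·16·23=17952 → min 11500.
Length 4: A_1..A_4: k=1: 0+21000+25·42·16=37800; k=2: 35700+5440+25·34·16=54740; k=3: 24780+0+25·10·16=28780 → min 28780 | A_2..A_5: k=2: 0+11500+42·34·23=44344; k=3: 14280+3680+42·10·23=27620; k=4: 21000+0+42·16·23=36456 → min 27620.
Top-level splits: k=1: (A_1..A_1)·(A_2..A_5) → 0+27620+25·42·23 = 51770; k=2: (A_1..A_2)·(A_3..A_5) → 35700+11500+25·34·23 = 66750; k=3: (A_1..A_3)·(A_4..A_5) → 24780+3680+25·10·23 = 34210; k=4: (A_1..A_4)·(A_5..A_5) → 28780+0+25·16·23 = 37980.
Best split is after A_3, i.e. k = 3.

3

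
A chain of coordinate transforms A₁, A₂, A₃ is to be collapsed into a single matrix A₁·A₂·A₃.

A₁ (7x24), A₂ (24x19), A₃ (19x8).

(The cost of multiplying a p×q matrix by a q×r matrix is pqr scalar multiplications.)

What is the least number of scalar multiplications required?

4256

Order (A₁·(A₂·A₃)): (A₂·A₃): 24×19 by 19×8 → 24×8, cost 24·19·8 = 3648; (A₁·(A₂·A₃)): 7×24 by 24×8 → 7×8, cost 7·24·8 = 1344; cumulative 4992. Total 4992.
Order ((A₁·A₂)·A₃): (A₁·A₂): 7×24 by 24×19 → 7×19, cost 7·24·19 = 3192; ((A₁·A₂)·A₃): 7×19 by 19×8 → 7×8, cost 7·19·8 = 1064; cumulative 4256. Total 4256.
Minimum: 4256.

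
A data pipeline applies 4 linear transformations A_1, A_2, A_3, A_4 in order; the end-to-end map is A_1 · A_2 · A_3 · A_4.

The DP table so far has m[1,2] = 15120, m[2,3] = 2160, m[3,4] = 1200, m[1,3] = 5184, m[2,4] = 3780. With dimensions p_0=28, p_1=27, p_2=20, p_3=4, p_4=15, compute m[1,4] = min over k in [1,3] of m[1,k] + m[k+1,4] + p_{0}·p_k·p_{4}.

m[1,4] = min over k∈[1,3] of m[1,k]+m[k+1,4]+p_{0}·p_k·p_{4}.
k=1: 0 + 3780 + 28·27·15 = 15120; k=2: 15120 + 1200 + 28·20·15 = 24720; k=3: 5184 + 0 + 28·4·15 = 6864.
Minimum: 6864 at k=3.

6864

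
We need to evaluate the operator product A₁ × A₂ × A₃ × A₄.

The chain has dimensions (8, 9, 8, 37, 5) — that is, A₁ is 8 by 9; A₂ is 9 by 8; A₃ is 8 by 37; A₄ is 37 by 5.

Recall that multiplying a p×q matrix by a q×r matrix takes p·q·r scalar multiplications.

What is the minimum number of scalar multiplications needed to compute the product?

Adjacent pairs: A₁A₂ = 8·9·8 = 576; A₂A₃ = 9·8·37 = 2664; A₃A₄ = 8·37·5 = 1480.
Length 3: A₁..A₃: k=1: 0+2664+8·9·37=5328; k=2: 576+0+8·8·37=2944 → min 2944 | A₂..A₄: k=2: 0+1480+9·8·5=1840; k=3: 2664+0+9·37·5=4329 → min 1840.
Length 4: A₁..A₄: k=1: 0+1840+8·9·5=2200; k=2: 576+1480+8·8·5=2376; k=3: 2944+0+8·37·5=4424 → min 2200.
Optimal order: (A₁ × (A₂ × (A₃ × A₄))) with cost 2200.

2200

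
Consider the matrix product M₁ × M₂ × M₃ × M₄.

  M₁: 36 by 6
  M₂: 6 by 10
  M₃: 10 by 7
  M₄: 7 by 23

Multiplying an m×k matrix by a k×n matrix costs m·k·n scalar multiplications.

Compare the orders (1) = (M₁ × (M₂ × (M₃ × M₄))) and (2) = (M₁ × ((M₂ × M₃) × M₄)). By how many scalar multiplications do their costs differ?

Order (1) = (M₁ × (M₂ × (M₃ × M₄))): (M₃ × M₄): 10×7 by 7×23 → 10×23, cost 10·7·23 = 1610; (M₂ × (M₃ × M₄)): 6×10 by 10×23 → 6×23, cost 6·10·23 = 1380; cumulative 2990; (M₁ × (M₂ × (M₃ × M₄))): 36×6 by 6×23 → 36×23, cost 36·6·23 = 4968; cumulative 7958. Total 7958.
Order (2) = (M₁ × ((M₂ × M₃) × M₄)): (M₂ × M₃): 6×10 by 10×7 → 6×7, cost 6·10·7 = 420; ((M₂ × M₃) × M₄): 6×7 by 7×23 → 6×23, cost 6·7·23 = 966; cumulative 1386; (M₁ × ((M₂ × M₃) × M₄)): 36×6 by 6×23 → 36×23, cost 36·6·23 = 4968; cumulative 6354. Total 6354.
Difference: |7958 − 6354| = 1604.

1604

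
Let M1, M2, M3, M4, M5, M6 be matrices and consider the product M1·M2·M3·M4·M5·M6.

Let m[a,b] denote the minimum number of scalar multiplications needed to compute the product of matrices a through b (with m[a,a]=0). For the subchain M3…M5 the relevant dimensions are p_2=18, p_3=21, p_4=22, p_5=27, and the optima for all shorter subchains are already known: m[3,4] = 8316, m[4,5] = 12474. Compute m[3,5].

m[3,5] = min over k∈[3,4] of m[3,k]+m[k+1,5]+p_{2}·p_k·p_{5}.
k=3: 0 + 12474 + 18·21·27 = 22680; k=4: 8316 + 0 + 18·22·27 = 19008.
Minimum: 19008 at k=4.

19008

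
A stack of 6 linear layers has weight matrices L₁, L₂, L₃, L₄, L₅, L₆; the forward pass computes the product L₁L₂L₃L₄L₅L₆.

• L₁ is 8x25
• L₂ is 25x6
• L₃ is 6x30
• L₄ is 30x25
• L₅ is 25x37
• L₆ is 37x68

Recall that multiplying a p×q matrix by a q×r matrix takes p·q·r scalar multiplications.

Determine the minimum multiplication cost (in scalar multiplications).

Adjacent pairs: L₁L₂ = 8·25·6 = 1200; L₂L₃ = 25·6·30 = 4500; L₃L₄ = 6·30·25 = 4500; L₄L₅ = 30·25·37 = 27750; L₅L₆ = 25·37·68 = 62900.
Length 3: L₁..L₃: k=1: 0+4500+8·25·30=10500; k=2: 1200+0+8·6·30=2640 → min 2640 | L₂..L₄: k=2: 0+4500+25·6·25=8250; k=3: 4500+0+25·30·25=23250 → min 8250 | L₃..L₅: k=3: 0+27750+6·30·37=34410; k=4: 4500+0+6·25·37=10050 → min 10050 | L₄..L₆: k=4: 0+62900+30·25·68=113900; k=5: 27750+0+30·37·68=103230 → min 103230.
Length 4: L₁..L₄: k=1: 0+8250+8·25·25=13250; k=2: 1200+4500+8·6·25=6900; k=3: 2640+0+8·30·25=8640 → min 6900 | L₂..L₅: k=2: 0+10050+25·6·37=15600; k=3: 4500+27750+25·30·37=60000; k=4: 8250+0+25·25·37=31375 → min 15600 | L₃..L₆: k=3: 0+103230+6·30·68=115470; k=4: 4500+62900+6·25·68=77600; k=5: 10050+0+6·37·68=25146 → min 25146.
Length 5: L₁..L₅: k=1: 0+15600+8·25·37=23000; k=2: 1200+10050+8·6·37=13026; k=3: 2640+27750+8·30·37=39270; k=4: 6900+0+8·25·37=14300 → min 13026 | L₂..L₆: k=2: 0+25146+25·6·68=35346; k=3: 4500+103230+25·30·68=158730; k=4: 8250+62900+25·25·68=113650; k=5: 15600+0+25·37·68=78500 → min 35346.
Length 6: L₁..L₆: k=1: 0+35346+8·25·68=48946; k=2: 1200+25146+8·6·68=29610; k=3: 2640+103230+8·30·68=122190; k=4: 6900+62900+8·25·68=83400; k=5: 13026+0+8·37·68=33154 → min 29610.
Optimal order: ((L₁L₂)(((L₃L₄)L₅)L₆)) with cost 29610.

29610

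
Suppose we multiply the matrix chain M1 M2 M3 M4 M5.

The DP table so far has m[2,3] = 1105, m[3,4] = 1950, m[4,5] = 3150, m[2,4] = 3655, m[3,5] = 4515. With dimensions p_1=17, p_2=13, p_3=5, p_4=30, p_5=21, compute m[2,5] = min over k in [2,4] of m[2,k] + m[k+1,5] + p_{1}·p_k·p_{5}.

6040

m[2,5] = min over k∈[2,4] of m[2,k]+m[k+1,5]+p_{1}·p_k·p_{5}.
k=2: 0 + 4515 + 17·13·21 = 9156; k=3: 1105 + 3150 + 17·5·21 = 6040; k=4: 3655 + 0 + 17·30·21 = 14365.
Minimum: 6040 at k=3.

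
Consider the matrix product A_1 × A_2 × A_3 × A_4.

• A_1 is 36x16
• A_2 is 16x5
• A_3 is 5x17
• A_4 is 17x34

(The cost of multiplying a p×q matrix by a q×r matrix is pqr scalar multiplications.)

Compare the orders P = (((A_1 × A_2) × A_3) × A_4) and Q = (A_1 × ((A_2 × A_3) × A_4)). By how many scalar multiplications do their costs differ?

3444

Order P = (((A_1 × A_2) × A_3) × A_4): (A_1 × A_2): 36×16 by 16×5 → 36×5, cost 36·16·5 = 2880; ((A_1 × A_2) × A_3): 36×5 by 5×17 → 36×17, cost 36·5·17 = 3060; cumulative 5940; (((A_1 × A_2) × A_3) × A_4): 36×17 by 17×34 → 36×34, cost 36·17·34 = 20808; cumulative 26748. Total 26748.
Order Q = (A_1 × ((A_2 × A_3) × A_4)): (A_2 × A_3): 16×5 by 5×17 → 16×17, cost 16·5·17 = 1360; ((A_2 × A_3) × A_4): 16×17 by 17×34 → 16×34, cost 16·17·34 = 9248; cumulative 10608; (A_1 × ((A_2 × A_3) × A_4)): 36×16 by 16×34 → 36×34, cost 36·16·34 = 19584; cumulative 30192. Total 30192.
Difference: |26748 − 30192| = 3444.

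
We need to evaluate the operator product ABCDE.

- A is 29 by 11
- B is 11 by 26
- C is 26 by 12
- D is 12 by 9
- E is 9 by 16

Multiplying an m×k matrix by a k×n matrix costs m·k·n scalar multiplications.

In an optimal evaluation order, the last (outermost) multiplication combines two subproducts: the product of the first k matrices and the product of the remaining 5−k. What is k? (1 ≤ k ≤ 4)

Adjacent pairs: AB = 29·11·26 = 8294; BC = 11·26·12 = 3432; CD = 26·12·9 = 2808; DE = 12·9·16 = 1728.
Length 3: A..C: k=1: 0+3432+29·11·12=7260; k=2: 8294+0+29·26·12=17342 → min 7260 | B..D: k=2: 0+2808+11·26·9=5382; k=3: 3432+0+11·12·9=4620 → min 4620 | C..E: k=3: 0+1728+26·12·16=6720; k=4: 2808+0+26·9·16=6552 → min 6552.
Length 4: A..D: k=1: 0+4620+29·11·9=7491; k=2: 8294+2808+29·26·9=17888; k=3: 7260+0+29·12·9=10392 → min 7491 | B..E: k=2: 0+6552+11·26·16=11128; k=3: 3432+1728+11·12·16=7272; k=4: 4620+0+11·9·16=6204 → min 6204.
Top-level splits: k=1: (A..A)·(B..E) → 0+6204+29·11·16 = 11308; k=2: (A..B)·(C..E) → 8294+6552+29·26·16 = 26910; k=3: (A..C)·(D..E) → 7260+1728+29·12·16 = 14556; k=4: (A..D)·(E..E) → 7491+0+29·9·16 = 11667.
Best split is after A, i.e. k = 1.

1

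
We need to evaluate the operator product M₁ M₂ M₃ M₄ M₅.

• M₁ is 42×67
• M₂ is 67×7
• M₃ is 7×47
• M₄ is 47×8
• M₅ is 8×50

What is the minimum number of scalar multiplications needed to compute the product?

39830

Adjacent pairs: M₁M₂ = 42·67·7 = 19698; M₂M₃ = 67·7·47 = 22043; M₃M₄ = 7·47·8 = 2632; M₄M₅ = 47·8·50 = 18800.
Length 3: M₁..M₃: k=1: 0+22043+42·67·47=154301; k=2: 19698+0+42·7·47=33516 → min 33516 | M₂..M₄: k=2: 0+2632+67·7·8=6384; k=3: 22043+0+67·47·8=47235 → min 6384 | M₃..M₅: k=3: 0+18800+7·47·50=35250; k=4: 2632+0+7·8·50=5432 → min 5432.
Length 4: M₁..M₄: k=1: 0+6384+42·67·8=28896; k=2: 19698+2632+42·7·8=24682; k=3: 33516+0+42·47·8=49308 → min 24682 | M₂..M₅: k=2: 0+5432+67·7·50=28882; k=3: 22043+18800+67·47·50=198293; k=4: 6384+0+67·8·50=33184 → min 28882.
Length 5: M₁..M₅: k=1: 0+28882+42·67·50=169582; k=2: 19698+5432+42·7·50=39830; k=3: 33516+18800+42·47·50=151016; k=4: 24682+0+42·8·50=41482 → min 39830.
Optimal order: ((M₁ M₂) ((M₃ M₄) M₅)) with cost 39830.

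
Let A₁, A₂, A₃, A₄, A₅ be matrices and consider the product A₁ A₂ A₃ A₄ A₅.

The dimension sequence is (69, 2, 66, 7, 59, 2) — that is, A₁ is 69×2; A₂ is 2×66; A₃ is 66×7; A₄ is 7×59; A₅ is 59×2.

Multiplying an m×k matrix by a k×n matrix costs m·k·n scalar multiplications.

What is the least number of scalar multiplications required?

Adjacent pairs: A₁A₂ = 69·2·66 = 9108; A₂A₃ = 2·66·7 = 924; A₃A₄ = 66·7·59 = 27258; A₄A₅ = 7·59·2 = 826.
Length 3: A₁..A₃: k=1: 0+924+69·2·7=1890; k=2: 9108+0+69·66·7=40986 → min 1890 | A₂..A₄: k=2: 0+27258+2·66·59=35046; k=3: 924+0+2·7·59=1750 → min 1750 | A₃..A₅: k=3: 0+826+66·7·2=1750; k=4: 27258+0+66·59·2=35046 → min 1750.
Length 4: A₁..A₄: k=1: 0+1750+69·2·59=9892; k=2: 9108+27258+69·66·59=305052; k=3: 1890+0+69·7·59=30387 → min 9892 | A₂..A₅: k=2: 0+1750+2·66·2=2014; k=3: 924+826+2·7·2=1778; k=4: 1750+0+2·59·2=1986 → min 1778.
Length 5: A₁..A₅: k=1: 0+1778+69·2·2=2054; k=2: 9108+1750+69·66·2=19966; k=3: 1890+826+69·7·2=3682; k=4: 9892+0+69·59·2=18034 → min 2054.
Optimal order: (A₁ ((A₂ A₃) (A₄ A₅))) with cost 2054.

2054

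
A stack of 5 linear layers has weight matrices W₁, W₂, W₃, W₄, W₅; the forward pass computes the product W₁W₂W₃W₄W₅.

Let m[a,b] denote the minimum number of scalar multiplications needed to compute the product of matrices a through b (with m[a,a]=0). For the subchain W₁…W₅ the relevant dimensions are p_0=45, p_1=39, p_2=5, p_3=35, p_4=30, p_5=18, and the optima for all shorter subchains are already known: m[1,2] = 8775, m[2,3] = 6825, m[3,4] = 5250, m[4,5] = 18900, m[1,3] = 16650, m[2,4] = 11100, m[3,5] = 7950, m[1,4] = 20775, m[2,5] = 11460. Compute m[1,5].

20775

m[1,5] = min over k∈[1,4] of m[1,k]+m[k+1,5]+p_{0}·p_k·p_{5}.
k=1: 0 + 11460 + 45·39·18 = 43050; k=2: 8775 + 7950 + 45·5·18 = 20775; k=3: 16650 + 18900 + 45·35·18 = 63900; k=4: 20775 + 0 + 45·30·18 = 45075.
Minimum: 20775 at k=2.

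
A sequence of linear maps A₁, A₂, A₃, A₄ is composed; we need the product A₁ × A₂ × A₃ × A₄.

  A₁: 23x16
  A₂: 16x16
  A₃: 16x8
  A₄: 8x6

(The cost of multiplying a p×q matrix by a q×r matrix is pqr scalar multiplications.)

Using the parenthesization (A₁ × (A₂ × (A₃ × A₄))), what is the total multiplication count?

4512

(A₃ × A₄): 16×8 by 8×6 → 16×6, cost 16·8·6 = 768
(A₂ × (A₃ × A₄)): 16×16 by 16×6 → 16×6, cost 16·16·6 = 1536; cumulative 2304
(A₁ × (A₂ × (A₃ × A₄))): 23×16 by 16×6 → 23×6, cost 23·16·6 = 2208; cumulative 4512
Total: 4512 scalar multiplications.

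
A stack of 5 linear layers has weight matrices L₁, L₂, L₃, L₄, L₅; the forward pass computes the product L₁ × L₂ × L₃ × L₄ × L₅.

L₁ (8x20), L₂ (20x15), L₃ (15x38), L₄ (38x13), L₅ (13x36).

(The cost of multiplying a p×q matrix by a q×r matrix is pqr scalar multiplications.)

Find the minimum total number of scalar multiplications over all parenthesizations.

14656

Adjacent pairs: L₁L₂ = 8·20·15 = 2400; L₂L₃ = 20·15·38 = 11400; L₃L₄ = 15·38·13 = 7410; L₄L₅ = 38·13·36 = 17784.
Length 3: L₁..L₃: k=1: 0+11400+8·20·38=17480; k=2: 2400+0+8·15·38=6960 → min 6960 | L₂..L₄: k=2: 0+7410+20·15·13=11310; k=3: 11400+0+20·38·13=21280 → min 11310 | L₃..L₅: k=3: 0+17784+15·38·36=38304; k=4: 7410+0+15·13·36=14430 → min 14430.
Length 4: L₁..L₄: k=1: 0+11310+8·20·13=13390; k=2: 2400+7410+8·15·13=11370; k=3: 6960+0+8·38·13=10912 → min 10912 | L₂..L₅: k=2: 0+14430+20·15·36=25230; k=3: 11400+17784+20·38·36=56544; k=4: 11310+0+20·13·36=20670 → min 20670.
Length 5: L₁..L₅: k=1: 0+20670+8·20·36=26430; k=2: 2400+14430+8·15·36=21150; k=3: 6960+17784+8·38·36=35688; k=4: 10912+0+8·13·36=14656 → min 14656.
Optimal order: ((((L₁ × L₂) × L₃) × L₄) × L₅) with cost 14656.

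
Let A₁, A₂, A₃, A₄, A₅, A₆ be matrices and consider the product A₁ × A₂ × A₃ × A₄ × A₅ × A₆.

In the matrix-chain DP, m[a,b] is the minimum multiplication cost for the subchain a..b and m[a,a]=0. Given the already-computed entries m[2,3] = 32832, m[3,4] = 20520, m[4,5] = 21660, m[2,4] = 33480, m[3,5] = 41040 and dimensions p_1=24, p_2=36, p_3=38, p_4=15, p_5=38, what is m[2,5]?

47160

m[2,5] = min over k∈[2,4] of m[2,k]+m[k+1,5]+p_{1}·p_k·p_{5}.
k=2: 0 + 41040 + 24·36·38 = 73872; k=3: 32832 + 21660 + 24·38·38 = 89148; k=4: 33480 + 0 + 24·15·38 = 47160.
Minimum: 47160 at k=4.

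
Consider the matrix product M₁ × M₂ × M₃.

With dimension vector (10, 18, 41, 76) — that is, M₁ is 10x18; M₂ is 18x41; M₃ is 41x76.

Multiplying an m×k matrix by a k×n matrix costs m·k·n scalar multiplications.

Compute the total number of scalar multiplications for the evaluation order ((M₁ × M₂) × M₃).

38540

(M₁ × M₂): 10×18 by 18×41 → 10×41, cost 10·18·41 = 7380
((M₁ × M₂) × M₃): 10×41 by 41×76 → 10×76, cost 10·41·76 = 31160; cumulative 38540
Total: 38540 scalar multiplications.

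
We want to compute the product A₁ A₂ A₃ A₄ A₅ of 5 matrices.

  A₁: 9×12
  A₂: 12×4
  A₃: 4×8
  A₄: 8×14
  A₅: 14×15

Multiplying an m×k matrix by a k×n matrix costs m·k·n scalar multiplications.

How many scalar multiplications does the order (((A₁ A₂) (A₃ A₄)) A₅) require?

(A₁ A₂): 9×12 by 12×4 → 9×4, cost 9·12·4 = 432
(A₃ A₄): 4×8 by 8×14 → 4×14, cost 4·8·14 = 448
((A₁ A₂) (A₃ A₄)): 9×4 by 4×14 → 9×14, cost 9·4·14 = 504; cumulative 1384
(((A₁ A₂) (A₃ A₄)) A₅): 9×14 by 14×15 → 9×15, cost 9·14·15 = 1890; cumulative 3274
Total: 3274 scalar multiplications.

3274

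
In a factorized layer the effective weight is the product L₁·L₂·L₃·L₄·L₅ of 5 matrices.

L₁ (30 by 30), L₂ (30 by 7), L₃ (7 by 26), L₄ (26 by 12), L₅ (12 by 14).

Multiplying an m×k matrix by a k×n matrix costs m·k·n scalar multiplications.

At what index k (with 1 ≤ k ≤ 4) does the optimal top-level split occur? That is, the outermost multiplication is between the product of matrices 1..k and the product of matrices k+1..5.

2

Adjacent pairs: L₁L₂ = 30·30·7 = 6300; L₂L₃ = 30·7·26 = 5460; L₃L₄ = 7·26·12 = 2184; L₄L₅ = 26·12·14 = 4368.
Length 3: L₁..L₃: k=1: 0+5460+30·30·26=28860; k=2: 6300+0+30·7·26=11760 → min 11760 | L₂..L₄: k=2: 0+2184+30·7·12=4704; k=3: 5460+0+30·26·12=14820 → min 4704 | L₃..L₅: k=3: 0+4368+7·26·14=6916; k=4: 2184+0+7·12·14=3360 → min 3360.
Length 4: L₁..L₄: k=1: 0+4704+30·30·12=15504; k=2: 6300+2184+30·7·12=11004; k=3: 11760+0+30·26·12=21120 → min 11004 | L₂..L₅: k=2: 0+3360+30·7·14=6300; k=3: 5460+4368+30·26·14=20748; k=4: 4704+0+30·12·14=9744 → min 6300.
Top-level splits: k=1: (L₁..L₁)·(L₂..L₅) → 0+6300+30·30·14 = 18900; k=2: (L₁..L₂)·(L₃..L₅) → 6300+3360+30·7·14 = 12600; k=3: (L₁..L₃)·(L₄..L₅) → 11760+4368+30·26·14 = 27048; k=4: (L₁..L₄)·(L₅..L₅) → 11004+0+30·12·14 = 16044.
Best split is after L₂, i.e. k = 2.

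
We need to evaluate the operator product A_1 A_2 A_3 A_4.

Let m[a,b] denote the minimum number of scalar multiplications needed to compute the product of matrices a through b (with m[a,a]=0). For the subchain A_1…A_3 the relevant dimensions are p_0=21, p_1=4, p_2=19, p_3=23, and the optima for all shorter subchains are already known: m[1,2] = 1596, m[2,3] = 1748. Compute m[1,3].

m[1,3] = min over k∈[1,2] of m[1,k]+m[k+1,3]+p_{0}·p_k·p_{3}.
k=1: 0 + 1748 + 21·4·23 = 3680; k=2: 1596 + 0 + 21·19·23 = 10773.
Minimum: 3680 at k=1.

3680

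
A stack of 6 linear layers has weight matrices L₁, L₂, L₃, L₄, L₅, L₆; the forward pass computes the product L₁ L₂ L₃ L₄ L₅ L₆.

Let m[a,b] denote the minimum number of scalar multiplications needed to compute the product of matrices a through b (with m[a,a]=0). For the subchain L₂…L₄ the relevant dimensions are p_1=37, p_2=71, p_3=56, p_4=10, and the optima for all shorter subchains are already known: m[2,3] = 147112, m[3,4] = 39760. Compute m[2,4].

66030

m[2,4] = min over k∈[2,3] of m[2,k]+m[k+1,4]+p_{1}·p_k·p_{4}.
k=2: 0 + 39760 + 37·71·10 = 66030; k=3: 147112 + 0 + 37·56·10 = 167832.
Minimum: 66030 at k=2.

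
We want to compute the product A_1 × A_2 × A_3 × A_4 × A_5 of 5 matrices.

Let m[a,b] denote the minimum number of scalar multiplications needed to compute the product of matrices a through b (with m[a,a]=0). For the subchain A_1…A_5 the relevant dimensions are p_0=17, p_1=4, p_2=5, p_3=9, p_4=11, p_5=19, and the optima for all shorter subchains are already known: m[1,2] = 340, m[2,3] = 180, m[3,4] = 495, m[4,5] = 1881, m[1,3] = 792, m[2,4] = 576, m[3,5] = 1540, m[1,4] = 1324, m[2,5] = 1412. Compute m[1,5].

m[1,5] = min over k∈[1,4] of m[1,k]+m[k+1,5]+p_{0}·p_k·p_{5}.
k=1: 0 + 1412 + 17·4·19 = 2704; k=2: 340 + 1540 + 17·5·19 = 3495; k=3: 792 + 1881 + 17·9·19 = 5580; k=4: 1324 + 0 + 17·11·19 = 4877.
Minimum: 2704 at k=1.

2704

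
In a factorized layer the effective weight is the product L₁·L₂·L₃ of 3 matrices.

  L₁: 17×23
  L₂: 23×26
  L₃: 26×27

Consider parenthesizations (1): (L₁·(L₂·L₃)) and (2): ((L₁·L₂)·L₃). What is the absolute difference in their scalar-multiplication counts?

4603

Order (1) = (L₁·(L₂·L₃)): (L₂·L₃): 23×26 by 26×27 → 23×27, cost 23·26·27 = 16146; (L₁·(L₂·L₃)): 17×23 by 23×27 → 17×27, cost 17·23·27 = 10557; cumulative 26703. Total 26703.
Order (2) = ((L₁·L₂)·L₃): (L₁·L₂): 17×23 by 23×26 → 17×26, cost 17·23·26 = 10166; ((L₁·L₂)·L₃): 17×26 by 26×27 → 17×27, cost 17·26·27 = 11934; cumulative 22100. Total 22100.
Difference: |26703 − 22100| = 4603.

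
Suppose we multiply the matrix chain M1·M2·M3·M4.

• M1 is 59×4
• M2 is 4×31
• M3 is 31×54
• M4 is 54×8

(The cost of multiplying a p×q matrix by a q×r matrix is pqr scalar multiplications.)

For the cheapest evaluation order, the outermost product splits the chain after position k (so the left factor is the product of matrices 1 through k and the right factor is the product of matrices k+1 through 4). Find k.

Adjacent pairs: M1M2 = 59·4·31 = 7316; M2M3 = 4·31·54 = 6696; M3M4 = 31·54·8 = 13392.
Length 3: M1..M3: k=1: 0+6696+59·4·54=19440; k=2: 7316+0+59·31·54=106082 → min 19440 | M2..M4: k=2: 0+13392+4·31·8=14384; k=3: 6696+0+4·54·8=8424 → min 8424.
Top-level splits: k=1: (M1..M1)·(M2..M4) → 0+8424+59·4·8 = 10312; k=2: (M1..M2)·(M3..M4) → 7316+13392+59·31·8 = 35340; k=3: (M1..M3)·(M4..M4) → 19440+0+59·54·8 = 44928.
Best split is after M1, i.e. k = 1.

1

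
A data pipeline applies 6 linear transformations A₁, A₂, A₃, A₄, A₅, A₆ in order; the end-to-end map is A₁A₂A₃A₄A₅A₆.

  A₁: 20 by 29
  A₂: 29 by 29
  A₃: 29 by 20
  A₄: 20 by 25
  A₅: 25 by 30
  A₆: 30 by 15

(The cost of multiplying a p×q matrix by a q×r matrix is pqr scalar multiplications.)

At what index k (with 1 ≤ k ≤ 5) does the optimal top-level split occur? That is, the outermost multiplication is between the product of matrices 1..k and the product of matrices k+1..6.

1

Adjacent pairs: A₁A₂ = 20·29·29 = 16820; A₂A₃ = 29·29·20 = 16820; A₃A₄ = 29·20·25 = 14500; A₄A₅ = 20·25·30 = 15000; A₅A₆ = 25·30·15 = 11250.
Length 3: A₁..A₃: k=1: 0+16820+20·29·20=28420; k=2: 16820+0+20·29·20=28420 → min 28420 | A₂..A₄: k=2: 0+14500+29·29·25=35525; k=3: 16820+0+29·20·25=31320 → min 31320 | A₃..A₅: k=3: 0+15000+29·20·30=32400; k=4: 14500+0+29·25·30=36250 → min 32400 | A₄..A₆: k=4: 0+11250+20·25·15=18750; k=5: 15000+0+20·30·15=24000 → min 18750.
Length 4: A₁..A₄: k=1: 0+31320+20·29·25=45820; k=2: 16820+14500+20·29·25=45820; k=3: 28420+0+20·20·25=38420 → min 38420 | A₂..A₅: k=2: 0+32400+29·29·30=57630; k=3: 16820+15000+29·20·30=49220; k=4: 31320+0+29·25·30=53070 → min 49220 | A₃..A₆: k=3: 0+18750+29·20·15=27450; k=4: 14500+11250+29·25·15=36625; k=5: 32400+0+29·30·15=45450 → min 27450.
Length 5: A₁..A₅: k=1: 0+49220+20·29·30=66620; k=2: 16820+32400+20·29·30=66620; k=3: 28420+15000+20·20·30=55420; k=4: 38420+0+20·25·30=53420 → min 53420 | A₂..A₆: k=2: 0+27450+29·29·15=40065; k=3: 16820+18750+29·20·15=44270; k=4: 31320+11250+29·25·15=53445; k=5: 49220+0+29·30·15=62270 → min 40065.
Top-level splits: k=1: (A₁..A₁)·(A₂..A₆) → 0+40065+20·29·15 = 48765; k=2: (A₁..A₂)·(A₃..A₆) → 16820+27450+20·29·15 = 52970; k=3: (A₁..A₃)·(A₄..A₆) → 28420+18750+20·20·15 = 53170; k=4: (A₁..A₄)·(A₅..A₆) → 38420+11250+20·25·15 = 57170; k=5: (A₁..A₅)·(A₆..A₆) → 53420+0+20·30·15 = 62420.
Best split is after A₁, i.e. k = 1.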